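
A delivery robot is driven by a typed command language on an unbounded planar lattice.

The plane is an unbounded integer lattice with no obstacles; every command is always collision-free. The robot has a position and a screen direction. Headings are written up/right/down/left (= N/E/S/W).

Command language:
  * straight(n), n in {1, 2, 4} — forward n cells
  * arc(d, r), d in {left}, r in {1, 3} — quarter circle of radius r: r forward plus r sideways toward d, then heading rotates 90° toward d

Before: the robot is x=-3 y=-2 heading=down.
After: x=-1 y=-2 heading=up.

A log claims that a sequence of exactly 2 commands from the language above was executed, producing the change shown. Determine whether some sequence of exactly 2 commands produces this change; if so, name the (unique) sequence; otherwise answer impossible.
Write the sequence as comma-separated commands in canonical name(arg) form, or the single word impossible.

key: cell and facing (now N) both changed — the 2 commands mix motion and turning
initial: x=-3 y=-2 heading=down
step 1 (arc(left, 1)): x=-2 y=-3 heading=right
step 2 (arc(left, 1)): x=-1 y=-2 heading=up
no other 2-command option fits: unique.

arc(left, 1), arc(left, 1)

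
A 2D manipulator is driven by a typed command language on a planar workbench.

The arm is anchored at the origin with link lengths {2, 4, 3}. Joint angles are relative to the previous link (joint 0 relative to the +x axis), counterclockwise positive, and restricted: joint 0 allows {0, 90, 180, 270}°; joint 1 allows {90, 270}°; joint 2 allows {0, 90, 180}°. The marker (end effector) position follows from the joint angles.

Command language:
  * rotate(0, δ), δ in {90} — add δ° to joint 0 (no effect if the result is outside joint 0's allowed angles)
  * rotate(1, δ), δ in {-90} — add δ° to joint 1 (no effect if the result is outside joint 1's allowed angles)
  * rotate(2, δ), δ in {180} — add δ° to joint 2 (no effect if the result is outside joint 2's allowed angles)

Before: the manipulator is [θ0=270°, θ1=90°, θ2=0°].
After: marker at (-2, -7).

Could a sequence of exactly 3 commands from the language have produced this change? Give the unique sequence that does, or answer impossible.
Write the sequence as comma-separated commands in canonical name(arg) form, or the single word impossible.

rotate(0, 90), rotate(0, 90), rotate(0, 90)

begin: [θ0=270°, θ1=90°, θ2=0°]
t=1 rotate(0, 90) ⇒ [θ0=0°, θ1=90°, θ2=0°]
t=2 rotate(0, 90) ⇒ [θ0=90°, θ1=90°, θ2=0°]
t=3 rotate(0, 90) ⇒ [θ0=180°, θ1=90°, θ2=0°]
no rival 3-sequence matches.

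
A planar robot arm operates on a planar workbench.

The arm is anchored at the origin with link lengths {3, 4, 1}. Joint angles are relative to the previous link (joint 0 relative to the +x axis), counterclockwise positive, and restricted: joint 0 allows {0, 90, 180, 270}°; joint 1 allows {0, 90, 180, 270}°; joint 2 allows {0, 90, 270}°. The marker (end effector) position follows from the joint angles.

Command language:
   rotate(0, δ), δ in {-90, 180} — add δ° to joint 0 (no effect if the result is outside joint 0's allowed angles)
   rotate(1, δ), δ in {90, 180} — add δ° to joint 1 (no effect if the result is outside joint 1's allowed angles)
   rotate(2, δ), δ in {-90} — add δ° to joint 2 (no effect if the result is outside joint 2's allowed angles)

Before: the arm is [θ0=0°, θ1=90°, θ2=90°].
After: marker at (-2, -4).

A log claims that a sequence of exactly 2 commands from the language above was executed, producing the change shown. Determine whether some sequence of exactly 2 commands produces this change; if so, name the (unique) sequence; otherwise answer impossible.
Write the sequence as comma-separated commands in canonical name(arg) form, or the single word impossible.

rotate(0, -90), rotate(0, -90)

start: [θ0=0°, θ1=90°, θ2=90°]
t=1 rotate(0, -90) ⇒ [θ0=270°, θ1=90°, θ2=90°]
t=2 rotate(0, -90) ⇒ [θ0=180°, θ1=90°, θ2=90°]
all 25 alternatives checked — unique.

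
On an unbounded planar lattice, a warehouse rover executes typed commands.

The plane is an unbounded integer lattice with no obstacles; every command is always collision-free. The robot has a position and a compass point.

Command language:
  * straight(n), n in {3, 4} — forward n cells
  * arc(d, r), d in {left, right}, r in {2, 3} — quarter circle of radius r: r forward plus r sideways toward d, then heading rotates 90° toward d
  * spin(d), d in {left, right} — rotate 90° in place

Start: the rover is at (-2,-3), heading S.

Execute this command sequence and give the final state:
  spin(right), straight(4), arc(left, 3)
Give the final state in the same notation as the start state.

at (-9,-6), heading S

begin: at (-2,-3), heading S
step 1 (spin(right)): at (-2,-3), heading W
step 2 (straight(4)): at (-6,-3), heading W
step 3 (arc(left, 3)): at (-9,-6), heading S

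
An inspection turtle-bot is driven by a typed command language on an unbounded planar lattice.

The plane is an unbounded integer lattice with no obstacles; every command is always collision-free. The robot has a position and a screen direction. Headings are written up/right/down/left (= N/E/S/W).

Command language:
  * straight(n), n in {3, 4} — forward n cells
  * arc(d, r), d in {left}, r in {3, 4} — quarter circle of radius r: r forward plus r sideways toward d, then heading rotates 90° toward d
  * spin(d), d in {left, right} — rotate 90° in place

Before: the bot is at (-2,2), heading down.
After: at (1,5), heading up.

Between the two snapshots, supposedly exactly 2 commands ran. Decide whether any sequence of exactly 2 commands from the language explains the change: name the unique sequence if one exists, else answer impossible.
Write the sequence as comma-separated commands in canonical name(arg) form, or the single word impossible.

spin(left), arc(left, 3)

key: running arc(left, 3) before spin(left) would end elsewhere — order is forced
begin: at (-2,2), heading down
1. spin(left) → at (-2,2), heading right
2. arc(left, 3) → at (1,5), heading up
all 36 alternatives checked — unique.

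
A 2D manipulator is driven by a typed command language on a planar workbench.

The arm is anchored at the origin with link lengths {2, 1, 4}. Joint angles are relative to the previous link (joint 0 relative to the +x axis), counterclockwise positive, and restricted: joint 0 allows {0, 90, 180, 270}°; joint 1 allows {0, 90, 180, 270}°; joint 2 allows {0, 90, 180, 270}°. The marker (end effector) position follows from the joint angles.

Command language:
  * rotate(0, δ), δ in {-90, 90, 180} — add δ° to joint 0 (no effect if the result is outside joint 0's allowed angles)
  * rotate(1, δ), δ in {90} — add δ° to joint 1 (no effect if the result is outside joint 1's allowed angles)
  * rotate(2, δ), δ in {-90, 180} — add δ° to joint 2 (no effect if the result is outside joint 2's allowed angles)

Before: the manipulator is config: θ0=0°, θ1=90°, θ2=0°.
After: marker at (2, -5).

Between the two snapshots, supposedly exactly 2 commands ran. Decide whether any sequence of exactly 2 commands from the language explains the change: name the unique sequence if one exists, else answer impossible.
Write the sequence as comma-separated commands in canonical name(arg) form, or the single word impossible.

rotate(1, 90), rotate(1, 90)

begin: config: θ0=0°, θ1=90°, θ2=0°
[1] after rotate(1, 90): config: θ0=0°, θ1=180°, θ2=0°
[2] after rotate(1, 90): config: θ0=0°, θ1=270°, θ2=0°
all 36 alternatives checked — unique.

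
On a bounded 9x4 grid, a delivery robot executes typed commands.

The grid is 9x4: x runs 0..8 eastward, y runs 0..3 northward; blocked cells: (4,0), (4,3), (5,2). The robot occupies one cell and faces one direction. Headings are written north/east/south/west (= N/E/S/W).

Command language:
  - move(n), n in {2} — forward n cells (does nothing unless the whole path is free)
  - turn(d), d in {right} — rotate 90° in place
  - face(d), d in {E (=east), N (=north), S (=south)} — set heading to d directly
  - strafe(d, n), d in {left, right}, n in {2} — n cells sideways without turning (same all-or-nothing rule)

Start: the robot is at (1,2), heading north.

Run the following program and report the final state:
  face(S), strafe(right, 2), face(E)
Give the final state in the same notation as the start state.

at (1,2), heading east

from: at (1,2), heading north
1. face(S) → at (1,2), heading south
2. strafe(right, 2) → at (1,2), heading south
3. face(E) → at (1,2), heading east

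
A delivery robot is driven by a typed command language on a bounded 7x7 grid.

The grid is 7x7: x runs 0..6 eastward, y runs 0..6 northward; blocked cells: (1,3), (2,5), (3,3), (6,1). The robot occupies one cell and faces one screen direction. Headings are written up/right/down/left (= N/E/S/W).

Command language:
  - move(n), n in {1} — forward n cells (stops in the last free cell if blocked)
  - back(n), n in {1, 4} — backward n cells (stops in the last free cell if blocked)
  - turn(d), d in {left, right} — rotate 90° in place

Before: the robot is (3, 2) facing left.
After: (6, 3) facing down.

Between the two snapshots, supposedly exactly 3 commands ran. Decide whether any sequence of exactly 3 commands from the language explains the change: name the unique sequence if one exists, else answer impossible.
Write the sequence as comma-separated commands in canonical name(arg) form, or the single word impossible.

key: order matters: swapping back(4) and back(1) lands elsewhere
begin: (3, 2) facing left
t=1 back(4) ⇒ (6, 2) facing left
t=2 turn(left) ⇒ (6, 2) facing down
t=3 back(1) ⇒ (6, 3) facing down
no rival 3-sequence matches.

back(4), turn(left), back(1)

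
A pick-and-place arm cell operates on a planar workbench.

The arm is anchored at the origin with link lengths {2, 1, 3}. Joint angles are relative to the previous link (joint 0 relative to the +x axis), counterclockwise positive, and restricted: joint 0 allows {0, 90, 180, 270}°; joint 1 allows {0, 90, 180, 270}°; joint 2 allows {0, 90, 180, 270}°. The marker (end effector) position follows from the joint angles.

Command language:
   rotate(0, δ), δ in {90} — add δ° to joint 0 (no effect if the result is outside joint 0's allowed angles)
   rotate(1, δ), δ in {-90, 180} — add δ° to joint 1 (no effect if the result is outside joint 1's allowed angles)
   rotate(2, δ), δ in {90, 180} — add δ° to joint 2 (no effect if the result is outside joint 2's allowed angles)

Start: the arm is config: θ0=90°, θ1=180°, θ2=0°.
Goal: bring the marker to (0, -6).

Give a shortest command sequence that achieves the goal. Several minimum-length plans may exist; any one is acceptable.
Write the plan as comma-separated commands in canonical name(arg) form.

rotate(1, 180), rotate(0, 90), rotate(0, 90)

from: config: θ0=90°, θ1=180°, θ2=0°
t=1 rotate(1, 180) ⇒ config: θ0=90°, θ1=0°, θ2=0°
t=2 rotate(0, 90) ⇒ config: θ0=180°, θ1=0°, θ2=0°
t=3 rotate(0, 90) ⇒ config: θ0=270°, θ1=0°, θ2=0°
minimal: 3 command(s), checked below 3.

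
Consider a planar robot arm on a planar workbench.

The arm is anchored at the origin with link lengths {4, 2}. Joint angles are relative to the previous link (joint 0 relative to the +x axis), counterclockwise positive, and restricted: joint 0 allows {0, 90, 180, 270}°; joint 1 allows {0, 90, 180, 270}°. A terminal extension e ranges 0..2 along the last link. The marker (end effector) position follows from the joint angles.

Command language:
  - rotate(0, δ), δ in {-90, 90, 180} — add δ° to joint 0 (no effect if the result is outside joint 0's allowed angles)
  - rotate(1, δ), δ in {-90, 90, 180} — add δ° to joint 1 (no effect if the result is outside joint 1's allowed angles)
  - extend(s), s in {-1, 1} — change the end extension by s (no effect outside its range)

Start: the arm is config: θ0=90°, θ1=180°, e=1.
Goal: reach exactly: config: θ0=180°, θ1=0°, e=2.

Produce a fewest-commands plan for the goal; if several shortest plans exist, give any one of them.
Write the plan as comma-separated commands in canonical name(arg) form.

begin: config: θ0=90°, θ1=180°, e=1
1. rotate(1, 180) → config: θ0=90°, θ1=0°, e=1
2. rotate(0, 90) → config: θ0=180°, θ1=0°, e=1
3. extend(1) → config: θ0=180°, θ1=0°, e=2
minimal: 3 command(s), checked below 3.

rotate(1, 180), rotate(0, 90), extend(1)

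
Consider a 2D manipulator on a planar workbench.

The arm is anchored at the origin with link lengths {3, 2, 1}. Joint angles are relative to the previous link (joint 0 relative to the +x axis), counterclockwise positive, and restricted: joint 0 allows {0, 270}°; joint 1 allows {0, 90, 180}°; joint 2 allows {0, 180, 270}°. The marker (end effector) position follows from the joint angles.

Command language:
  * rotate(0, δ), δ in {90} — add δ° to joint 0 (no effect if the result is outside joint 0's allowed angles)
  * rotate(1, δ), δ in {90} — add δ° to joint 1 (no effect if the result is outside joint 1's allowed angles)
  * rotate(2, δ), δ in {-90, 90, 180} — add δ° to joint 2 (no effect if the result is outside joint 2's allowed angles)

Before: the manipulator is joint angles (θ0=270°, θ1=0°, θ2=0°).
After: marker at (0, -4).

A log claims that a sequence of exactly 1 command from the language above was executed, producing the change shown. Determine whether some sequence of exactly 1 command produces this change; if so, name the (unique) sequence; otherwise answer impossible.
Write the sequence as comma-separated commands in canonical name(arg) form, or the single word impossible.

rotate(2, 180)

start: joint angles (θ0=270°, θ1=0°, θ2=0°)
t=1 rotate(2, 180) ⇒ joint angles (θ0=270°, θ1=0°, θ2=180°)
uniquely the one of 5 1-step routes that fits.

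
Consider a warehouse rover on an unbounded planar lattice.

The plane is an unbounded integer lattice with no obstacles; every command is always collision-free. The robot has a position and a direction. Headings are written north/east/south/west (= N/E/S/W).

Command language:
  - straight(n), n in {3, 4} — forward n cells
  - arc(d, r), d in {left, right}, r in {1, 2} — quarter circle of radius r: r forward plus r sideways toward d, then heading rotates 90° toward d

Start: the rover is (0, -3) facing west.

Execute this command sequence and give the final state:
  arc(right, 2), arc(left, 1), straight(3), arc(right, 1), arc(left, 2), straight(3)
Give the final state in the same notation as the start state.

(-12, 3) facing west

initial: (0, -3) facing west
[1] after arc(right, 2): (-2, -1) facing north
[2] after arc(left, 1): (-3, 0) facing west
[3] after straight(3): (-6, 0) facing west
[4] after arc(right, 1): (-7, 1) facing north
[5] after arc(left, 2): (-9, 3) facing west
[6] after straight(3): (-12, 3) facing west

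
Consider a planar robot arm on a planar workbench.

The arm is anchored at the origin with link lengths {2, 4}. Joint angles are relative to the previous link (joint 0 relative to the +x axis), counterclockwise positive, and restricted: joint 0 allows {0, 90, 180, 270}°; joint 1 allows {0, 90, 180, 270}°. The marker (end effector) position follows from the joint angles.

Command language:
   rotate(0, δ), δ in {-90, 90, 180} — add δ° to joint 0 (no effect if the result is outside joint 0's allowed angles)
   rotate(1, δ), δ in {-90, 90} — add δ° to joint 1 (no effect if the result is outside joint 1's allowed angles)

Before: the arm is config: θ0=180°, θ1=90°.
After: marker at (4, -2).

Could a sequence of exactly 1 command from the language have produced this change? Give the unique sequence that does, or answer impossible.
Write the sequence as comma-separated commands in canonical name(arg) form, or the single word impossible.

rotate(0, 90)

from: config: θ0=180°, θ1=90°
1. rotate(0, 90) → config: θ0=270°, θ1=90°
no rival 1-sequence matches.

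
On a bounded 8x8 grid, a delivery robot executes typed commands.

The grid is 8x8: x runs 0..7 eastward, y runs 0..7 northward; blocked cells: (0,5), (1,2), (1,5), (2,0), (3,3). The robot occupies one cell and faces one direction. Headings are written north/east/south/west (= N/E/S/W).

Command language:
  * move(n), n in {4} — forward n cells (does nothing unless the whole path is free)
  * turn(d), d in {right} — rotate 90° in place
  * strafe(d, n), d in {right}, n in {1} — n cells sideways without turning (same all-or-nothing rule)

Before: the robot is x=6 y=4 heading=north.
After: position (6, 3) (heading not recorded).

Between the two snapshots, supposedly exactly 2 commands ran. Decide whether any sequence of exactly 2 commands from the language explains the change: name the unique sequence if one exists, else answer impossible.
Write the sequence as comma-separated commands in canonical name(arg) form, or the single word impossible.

key: order matters: swapping turn(right) and strafe(right, 1) lands elsewhere
initial: x=6 y=4 heading=north
step 1 (turn(right)): x=6 y=4 heading=east
step 2 (strafe(right, 1)): x=6 y=3 heading=east
uniquely the one of 9 2-step routes that fits.

turn(right), strafe(right, 1)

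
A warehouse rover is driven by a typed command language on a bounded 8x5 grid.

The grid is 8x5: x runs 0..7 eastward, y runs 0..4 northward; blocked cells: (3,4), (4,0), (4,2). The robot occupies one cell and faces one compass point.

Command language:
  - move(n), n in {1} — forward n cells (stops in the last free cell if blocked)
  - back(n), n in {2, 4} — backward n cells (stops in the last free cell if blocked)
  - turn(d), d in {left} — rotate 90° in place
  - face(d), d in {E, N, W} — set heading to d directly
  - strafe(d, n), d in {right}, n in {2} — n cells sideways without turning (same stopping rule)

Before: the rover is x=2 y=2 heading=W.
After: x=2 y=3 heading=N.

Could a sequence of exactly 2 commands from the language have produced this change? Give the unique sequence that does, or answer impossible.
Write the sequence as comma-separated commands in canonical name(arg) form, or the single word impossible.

face(N), move(1)

key: cell and facing (now N) both changed — the 2 commands mix motion and turning
initial: x=2 y=2 heading=W
step 1 (face(N)): x=2 y=2 heading=N
step 2 (move(1)): x=2 y=3 heading=N
no rival 2-sequence matches.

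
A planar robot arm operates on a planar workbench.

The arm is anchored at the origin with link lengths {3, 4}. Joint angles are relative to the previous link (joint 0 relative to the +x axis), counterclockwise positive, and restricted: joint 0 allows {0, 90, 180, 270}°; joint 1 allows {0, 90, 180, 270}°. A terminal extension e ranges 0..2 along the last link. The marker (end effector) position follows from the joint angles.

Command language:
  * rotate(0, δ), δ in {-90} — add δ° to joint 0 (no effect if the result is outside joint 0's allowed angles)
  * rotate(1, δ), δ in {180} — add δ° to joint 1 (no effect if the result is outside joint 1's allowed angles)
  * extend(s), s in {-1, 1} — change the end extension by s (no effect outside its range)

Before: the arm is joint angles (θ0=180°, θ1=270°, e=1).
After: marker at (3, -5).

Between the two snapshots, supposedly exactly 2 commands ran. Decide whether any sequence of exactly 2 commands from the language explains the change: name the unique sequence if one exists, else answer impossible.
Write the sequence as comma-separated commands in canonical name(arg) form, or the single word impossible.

rotate(0, -90), rotate(0, -90)

initial: joint angles (θ0=180°, θ1=270°, e=1)
1. rotate(0, -90) → joint angles (θ0=90°, θ1=270°, e=1)
2. rotate(0, -90) → joint angles (θ0=0°, θ1=270°, e=1)
uniquely the one of 16 2-step routes that fits.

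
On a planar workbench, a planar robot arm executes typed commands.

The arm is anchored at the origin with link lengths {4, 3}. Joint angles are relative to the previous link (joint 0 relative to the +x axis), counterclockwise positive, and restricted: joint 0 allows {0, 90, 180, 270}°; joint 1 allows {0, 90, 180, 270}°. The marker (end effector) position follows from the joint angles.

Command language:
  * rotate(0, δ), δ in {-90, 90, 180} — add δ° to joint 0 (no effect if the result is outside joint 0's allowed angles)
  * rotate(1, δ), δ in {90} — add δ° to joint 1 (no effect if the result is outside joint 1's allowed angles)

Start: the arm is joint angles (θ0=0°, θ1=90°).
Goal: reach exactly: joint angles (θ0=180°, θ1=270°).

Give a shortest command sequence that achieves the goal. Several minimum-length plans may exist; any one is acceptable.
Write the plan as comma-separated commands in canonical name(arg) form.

start: joint angles (θ0=0°, θ1=90°)
[1] after rotate(1, 90): joint angles (θ0=0°, θ1=180°)
[2] after rotate(1, 90): joint angles (θ0=0°, θ1=270°)
[3] after rotate(0, 180): joint angles (θ0=180°, θ1=270°)
nothing shorter than 3 reaches the goal.

rotate(1, 90), rotate(1, 90), rotate(0, 180)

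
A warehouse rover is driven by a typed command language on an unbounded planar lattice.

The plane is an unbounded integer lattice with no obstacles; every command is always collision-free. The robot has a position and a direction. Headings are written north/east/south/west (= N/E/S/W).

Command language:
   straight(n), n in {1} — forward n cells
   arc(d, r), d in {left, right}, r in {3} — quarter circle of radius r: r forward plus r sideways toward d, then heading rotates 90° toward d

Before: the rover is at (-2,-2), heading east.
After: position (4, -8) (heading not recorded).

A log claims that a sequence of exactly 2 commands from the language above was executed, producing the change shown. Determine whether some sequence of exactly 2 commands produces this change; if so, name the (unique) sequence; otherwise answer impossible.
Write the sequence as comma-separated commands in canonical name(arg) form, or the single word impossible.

key: running arc(left, 3) before arc(right, 3) would end elsewhere — order is forced
initial: at (-2,-2), heading east
step 1 (arc(right, 3)): at (1,-5), heading south
step 2 (arc(left, 3)): at (4,-8), heading east
no other 2-command option fits: unique.

arc(right, 3), arc(left, 3)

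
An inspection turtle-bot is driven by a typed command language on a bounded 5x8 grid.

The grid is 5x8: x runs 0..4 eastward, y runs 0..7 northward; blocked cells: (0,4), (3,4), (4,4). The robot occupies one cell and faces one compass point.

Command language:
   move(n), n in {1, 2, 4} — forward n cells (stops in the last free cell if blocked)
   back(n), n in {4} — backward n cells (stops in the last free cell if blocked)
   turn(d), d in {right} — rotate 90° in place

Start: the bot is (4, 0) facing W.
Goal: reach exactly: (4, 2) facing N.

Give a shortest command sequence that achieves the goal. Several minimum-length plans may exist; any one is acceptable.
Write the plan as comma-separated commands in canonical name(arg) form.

turn(right), move(2)

start: (4, 0) facing W
t=1 turn(right) ⇒ (4, 0) facing N
t=2 move(2) ⇒ (4, 2) facing N
no 1-step plan works, so 2 is optimal.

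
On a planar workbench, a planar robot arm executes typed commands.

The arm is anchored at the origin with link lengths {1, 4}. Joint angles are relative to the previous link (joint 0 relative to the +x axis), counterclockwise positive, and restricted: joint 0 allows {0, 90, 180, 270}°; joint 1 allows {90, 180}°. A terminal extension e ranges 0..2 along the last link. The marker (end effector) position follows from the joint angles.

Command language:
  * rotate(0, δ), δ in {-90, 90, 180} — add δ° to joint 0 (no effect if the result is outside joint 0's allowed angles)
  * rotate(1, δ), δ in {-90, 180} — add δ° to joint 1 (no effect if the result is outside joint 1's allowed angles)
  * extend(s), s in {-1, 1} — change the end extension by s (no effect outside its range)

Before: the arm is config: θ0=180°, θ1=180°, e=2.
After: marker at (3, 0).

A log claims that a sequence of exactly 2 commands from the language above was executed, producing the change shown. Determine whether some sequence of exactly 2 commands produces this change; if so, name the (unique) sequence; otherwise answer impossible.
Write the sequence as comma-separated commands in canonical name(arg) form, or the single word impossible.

extend(-1), extend(-1)

t0: config: θ0=180°, θ1=180°, e=2
step 1 (extend(-1)): config: θ0=180°, θ1=180°, e=1
step 2 (extend(-1)): config: θ0=180°, θ1=180°, e=0
all 49 alternatives checked — unique.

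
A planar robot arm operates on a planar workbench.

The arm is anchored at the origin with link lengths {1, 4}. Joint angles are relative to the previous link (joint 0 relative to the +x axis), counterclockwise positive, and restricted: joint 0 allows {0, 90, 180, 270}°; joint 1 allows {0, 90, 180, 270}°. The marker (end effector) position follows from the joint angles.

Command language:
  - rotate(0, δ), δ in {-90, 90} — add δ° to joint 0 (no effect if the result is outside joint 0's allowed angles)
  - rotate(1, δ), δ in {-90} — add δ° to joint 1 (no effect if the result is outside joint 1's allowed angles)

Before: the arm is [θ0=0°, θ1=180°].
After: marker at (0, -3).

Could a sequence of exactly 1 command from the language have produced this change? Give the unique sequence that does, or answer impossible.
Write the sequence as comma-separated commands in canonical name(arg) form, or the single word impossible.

rotate(0, 90)

t0: [θ0=0°, θ1=180°]
1. rotate(0, 90) → [θ0=90°, θ1=180°]
uniquely the one of 3 1-step routes that fits.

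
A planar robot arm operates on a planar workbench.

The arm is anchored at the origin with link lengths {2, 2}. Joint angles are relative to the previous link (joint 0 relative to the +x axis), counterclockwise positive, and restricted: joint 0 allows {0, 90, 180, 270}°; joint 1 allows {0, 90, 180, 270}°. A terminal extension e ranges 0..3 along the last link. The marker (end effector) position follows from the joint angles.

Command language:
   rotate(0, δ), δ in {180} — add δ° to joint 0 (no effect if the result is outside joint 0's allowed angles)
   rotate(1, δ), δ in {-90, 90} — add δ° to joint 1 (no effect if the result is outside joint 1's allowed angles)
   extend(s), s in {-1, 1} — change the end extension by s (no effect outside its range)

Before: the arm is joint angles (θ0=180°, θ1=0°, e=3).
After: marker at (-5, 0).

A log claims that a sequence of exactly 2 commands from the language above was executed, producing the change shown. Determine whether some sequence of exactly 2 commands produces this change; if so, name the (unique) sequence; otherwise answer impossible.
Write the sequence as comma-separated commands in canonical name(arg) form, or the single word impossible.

extend(-1), extend(-1)

begin: joint angles (θ0=180°, θ1=0°, e=3)
[1] after extend(-1): joint angles (θ0=180°, θ1=0°, e=2)
[2] after extend(-1): joint angles (θ0=180°, θ1=0°, e=1)
uniquely the one of 25 2-step routes that fits.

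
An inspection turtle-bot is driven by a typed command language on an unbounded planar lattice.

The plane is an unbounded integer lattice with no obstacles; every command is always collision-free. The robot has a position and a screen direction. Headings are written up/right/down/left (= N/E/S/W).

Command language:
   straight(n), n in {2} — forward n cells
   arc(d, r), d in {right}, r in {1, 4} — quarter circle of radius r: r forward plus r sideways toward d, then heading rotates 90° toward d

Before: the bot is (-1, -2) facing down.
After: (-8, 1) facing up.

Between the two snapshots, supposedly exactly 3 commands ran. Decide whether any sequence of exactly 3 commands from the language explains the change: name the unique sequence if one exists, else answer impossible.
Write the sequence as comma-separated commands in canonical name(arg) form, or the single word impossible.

arc(right, 1), straight(2), arc(right, 4)

key: running arc(right, 4) before arc(right, 1) would end elsewhere — order is forced
start: (-1, -2) facing down
[1] after arc(right, 1): (-2, -3) facing left
[2] after straight(2): (-4, -3) facing left
[3] after arc(right, 4): (-8, 1) facing up
no rival 3-sequence matches.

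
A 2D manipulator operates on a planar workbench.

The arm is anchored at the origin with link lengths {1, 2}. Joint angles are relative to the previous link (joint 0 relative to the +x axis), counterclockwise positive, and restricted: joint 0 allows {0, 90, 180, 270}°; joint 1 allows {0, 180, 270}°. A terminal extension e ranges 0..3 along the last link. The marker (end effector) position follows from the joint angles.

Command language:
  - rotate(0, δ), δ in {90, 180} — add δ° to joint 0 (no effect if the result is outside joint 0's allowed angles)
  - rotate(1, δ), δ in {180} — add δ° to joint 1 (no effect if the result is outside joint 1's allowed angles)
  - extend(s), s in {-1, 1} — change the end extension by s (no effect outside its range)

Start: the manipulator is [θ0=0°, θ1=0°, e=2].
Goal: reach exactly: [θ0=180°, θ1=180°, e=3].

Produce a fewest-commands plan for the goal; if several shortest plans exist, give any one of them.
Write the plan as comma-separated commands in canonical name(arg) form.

rotate(1, 180), rotate(0, 180), extend(1)

begin: [θ0=0°, θ1=0°, e=2]
1. rotate(1, 180) → [θ0=0°, θ1=180°, e=2]
2. rotate(0, 180) → [θ0=180°, θ1=180°, e=2]
3. extend(1) → [θ0=180°, θ1=180°, e=3]
minimal: 3 command(s), checked below 3.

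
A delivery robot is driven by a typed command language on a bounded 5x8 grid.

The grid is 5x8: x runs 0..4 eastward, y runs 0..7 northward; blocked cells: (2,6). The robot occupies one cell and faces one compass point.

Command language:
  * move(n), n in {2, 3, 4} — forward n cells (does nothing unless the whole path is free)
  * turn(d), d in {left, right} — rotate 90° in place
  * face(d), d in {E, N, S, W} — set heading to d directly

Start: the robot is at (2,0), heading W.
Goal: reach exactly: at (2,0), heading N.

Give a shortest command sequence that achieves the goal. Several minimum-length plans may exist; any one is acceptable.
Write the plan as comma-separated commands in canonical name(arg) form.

turn(right)

begin: at (2,0), heading W
1. turn(right) → at (2,0), heading N
no 0-step plan works, so 1 is optimal.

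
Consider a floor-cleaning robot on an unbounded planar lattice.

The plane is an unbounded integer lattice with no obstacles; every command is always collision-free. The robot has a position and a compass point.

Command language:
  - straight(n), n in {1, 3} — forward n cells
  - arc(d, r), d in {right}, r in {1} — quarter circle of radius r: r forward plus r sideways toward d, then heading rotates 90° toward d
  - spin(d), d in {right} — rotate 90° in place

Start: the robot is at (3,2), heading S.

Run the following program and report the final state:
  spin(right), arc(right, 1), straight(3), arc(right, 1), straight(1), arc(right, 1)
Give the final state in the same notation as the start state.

from: at (3,2), heading S
step 1 (spin(right)): at (3,2), heading W
step 2 (arc(right, 1)): at (2,3), heading N
step 3 (straight(3)): at (2,6), heading N
step 4 (arc(right, 1)): at (3,7), heading E
step 5 (straight(1)): at (4,7), heading E
step 6 (arc(right, 1)): at (5,6), heading S

at (5,6), heading S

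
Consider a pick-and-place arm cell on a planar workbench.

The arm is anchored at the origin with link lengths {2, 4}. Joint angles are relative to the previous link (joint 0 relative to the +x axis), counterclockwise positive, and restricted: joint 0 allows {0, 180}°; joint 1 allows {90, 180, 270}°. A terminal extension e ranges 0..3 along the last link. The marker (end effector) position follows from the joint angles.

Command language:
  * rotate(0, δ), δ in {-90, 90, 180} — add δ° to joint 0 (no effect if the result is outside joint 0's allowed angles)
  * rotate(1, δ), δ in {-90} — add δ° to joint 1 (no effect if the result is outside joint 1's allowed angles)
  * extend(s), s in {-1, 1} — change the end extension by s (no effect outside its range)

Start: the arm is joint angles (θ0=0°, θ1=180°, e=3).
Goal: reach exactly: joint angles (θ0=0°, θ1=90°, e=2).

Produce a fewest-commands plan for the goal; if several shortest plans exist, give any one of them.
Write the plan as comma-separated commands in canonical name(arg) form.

rotate(1, -90), extend(-1)

begin: joint angles (θ0=0°, θ1=180°, e=3)
[1] after rotate(1, -90): joint angles (θ0=0°, θ1=90°, e=3)
[2] after extend(-1): joint angles (θ0=0°, θ1=90°, e=2)
shorter routes all fall short; 2 is best.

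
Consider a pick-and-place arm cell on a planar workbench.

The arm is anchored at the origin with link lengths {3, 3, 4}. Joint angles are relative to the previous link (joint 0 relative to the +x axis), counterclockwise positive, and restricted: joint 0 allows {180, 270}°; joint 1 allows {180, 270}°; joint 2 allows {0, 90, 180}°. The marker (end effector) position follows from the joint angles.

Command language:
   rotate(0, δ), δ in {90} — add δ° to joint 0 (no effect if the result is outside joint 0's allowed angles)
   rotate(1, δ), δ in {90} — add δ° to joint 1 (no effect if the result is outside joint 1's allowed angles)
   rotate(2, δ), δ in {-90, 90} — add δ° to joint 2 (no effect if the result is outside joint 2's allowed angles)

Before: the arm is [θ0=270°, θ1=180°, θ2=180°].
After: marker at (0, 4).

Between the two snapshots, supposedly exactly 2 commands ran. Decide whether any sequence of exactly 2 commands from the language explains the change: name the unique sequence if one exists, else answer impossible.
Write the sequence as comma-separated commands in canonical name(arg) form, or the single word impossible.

start: [θ0=270°, θ1=180°, θ2=180°]
1. rotate(2, -90) → [θ0=270°, θ1=180°, θ2=90°]
2. rotate(2, -90) → [θ0=270°, θ1=180°, θ2=0°]
uniquely the one of 16 2-step routes that fits.

rotate(2, -90), rotate(2, -90)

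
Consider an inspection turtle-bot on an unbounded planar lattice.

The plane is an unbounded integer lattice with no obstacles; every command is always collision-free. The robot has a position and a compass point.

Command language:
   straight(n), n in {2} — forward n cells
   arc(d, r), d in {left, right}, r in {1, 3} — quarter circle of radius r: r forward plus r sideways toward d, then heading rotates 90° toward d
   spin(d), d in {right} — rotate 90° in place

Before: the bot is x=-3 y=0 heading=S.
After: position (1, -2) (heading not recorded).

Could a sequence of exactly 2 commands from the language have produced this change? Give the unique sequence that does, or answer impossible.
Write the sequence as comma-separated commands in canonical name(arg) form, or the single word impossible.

arc(left, 3), arc(left, 1)

key: order matters: swapping arc(left, 3) and arc(left, 1) lands elsewhere
begin: x=-3 y=0 heading=S
t=1 arc(left, 3) ⇒ x=0 y=-3 heading=E
t=2 arc(left, 1) ⇒ x=1 y=-2 heading=N
no rival 2-sequence matches.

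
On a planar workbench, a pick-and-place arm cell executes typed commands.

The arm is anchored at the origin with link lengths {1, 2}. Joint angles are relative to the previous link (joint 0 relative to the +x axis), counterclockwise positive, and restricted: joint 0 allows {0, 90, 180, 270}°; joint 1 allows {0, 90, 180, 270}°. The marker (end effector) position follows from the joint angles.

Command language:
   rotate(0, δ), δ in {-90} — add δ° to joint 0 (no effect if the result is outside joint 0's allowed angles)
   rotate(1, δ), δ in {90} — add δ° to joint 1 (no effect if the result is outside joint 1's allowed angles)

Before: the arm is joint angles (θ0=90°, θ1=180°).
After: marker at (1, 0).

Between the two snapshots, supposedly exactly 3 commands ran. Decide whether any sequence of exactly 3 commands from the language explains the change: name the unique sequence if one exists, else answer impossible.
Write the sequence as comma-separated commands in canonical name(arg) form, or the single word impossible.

start: joint angles (θ0=90°, θ1=180°)
step 1 (rotate(0, -90)): joint angles (θ0=0°, θ1=180°)
step 2 (rotate(0, -90)): joint angles (θ0=270°, θ1=180°)
step 3 (rotate(0, -90)): joint angles (θ0=180°, θ1=180°)
uniquely the one of 8 3-step routes that fits.

rotate(0, -90), rotate(0, -90), rotate(0, -90)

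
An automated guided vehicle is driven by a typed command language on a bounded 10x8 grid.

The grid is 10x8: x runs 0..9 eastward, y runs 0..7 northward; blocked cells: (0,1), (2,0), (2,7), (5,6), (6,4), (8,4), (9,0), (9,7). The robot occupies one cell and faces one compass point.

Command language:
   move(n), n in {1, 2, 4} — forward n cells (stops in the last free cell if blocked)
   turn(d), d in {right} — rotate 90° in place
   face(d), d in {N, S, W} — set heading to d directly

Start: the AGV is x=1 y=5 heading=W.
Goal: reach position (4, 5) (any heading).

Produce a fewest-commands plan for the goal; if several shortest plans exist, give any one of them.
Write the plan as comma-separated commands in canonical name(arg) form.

begin: x=1 y=5 heading=W
t=1 move(1) ⇒ x=0 y=5 heading=W
t=2 turn(right) ⇒ x=0 y=5 heading=N
t=3 turn(right) ⇒ x=0 y=5 heading=E
t=4 move(4) ⇒ x=4 y=5 heading=E
no 3-step plan works, so 4 is optimal.

move(1), turn(right), turn(right), move(4)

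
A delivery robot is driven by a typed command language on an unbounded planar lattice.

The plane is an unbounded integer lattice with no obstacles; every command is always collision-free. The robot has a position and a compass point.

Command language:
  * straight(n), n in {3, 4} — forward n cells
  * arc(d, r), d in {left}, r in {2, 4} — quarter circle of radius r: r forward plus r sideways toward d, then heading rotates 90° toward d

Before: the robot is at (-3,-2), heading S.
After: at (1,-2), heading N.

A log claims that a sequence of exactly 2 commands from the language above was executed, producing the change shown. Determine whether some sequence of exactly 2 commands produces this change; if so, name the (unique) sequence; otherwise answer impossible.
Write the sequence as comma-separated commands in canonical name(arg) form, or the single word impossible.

arc(left, 2), arc(left, 2)

key: position moved to (1,-2) AND the heading swung to N — translation plus rotation needed
from: at (-3,-2), heading S
t=1 arc(left, 2) ⇒ at (-1,-4), heading E
t=2 arc(left, 2) ⇒ at (1,-2), heading N
no rival 2-sequence matches.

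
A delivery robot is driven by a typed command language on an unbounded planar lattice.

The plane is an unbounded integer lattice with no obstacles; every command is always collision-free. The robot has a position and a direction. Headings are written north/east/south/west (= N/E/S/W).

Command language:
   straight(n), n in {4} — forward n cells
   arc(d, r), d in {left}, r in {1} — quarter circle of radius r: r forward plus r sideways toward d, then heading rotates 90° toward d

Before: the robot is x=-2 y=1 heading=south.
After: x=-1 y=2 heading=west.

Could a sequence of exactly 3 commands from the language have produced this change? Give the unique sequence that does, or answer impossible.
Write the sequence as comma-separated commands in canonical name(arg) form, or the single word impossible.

key: position moved to (-1,2) AND the heading swung to W — translation plus rotation needed
begin: x=-2 y=1 heading=south
[1] after arc(left, 1): x=-1 y=0 heading=east
[2] after arc(left, 1): x=0 y=1 heading=north
[3] after arc(left, 1): x=-1 y=2 heading=west
no rival 3-sequence matches.

arc(left, 1), arc(left, 1), arc(left, 1)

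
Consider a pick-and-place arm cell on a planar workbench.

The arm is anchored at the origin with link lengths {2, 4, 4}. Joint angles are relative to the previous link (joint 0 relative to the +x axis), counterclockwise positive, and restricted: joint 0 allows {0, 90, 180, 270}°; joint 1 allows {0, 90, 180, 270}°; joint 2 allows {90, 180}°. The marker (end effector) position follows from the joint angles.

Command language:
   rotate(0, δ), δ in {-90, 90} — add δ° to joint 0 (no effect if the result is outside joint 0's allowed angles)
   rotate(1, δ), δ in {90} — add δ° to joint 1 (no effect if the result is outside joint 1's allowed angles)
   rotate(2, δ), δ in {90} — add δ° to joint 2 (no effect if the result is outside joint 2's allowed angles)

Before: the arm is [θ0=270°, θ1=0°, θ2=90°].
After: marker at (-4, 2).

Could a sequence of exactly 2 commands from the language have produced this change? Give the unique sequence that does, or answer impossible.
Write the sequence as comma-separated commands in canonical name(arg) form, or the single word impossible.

begin: [θ0=270°, θ1=0°, θ2=90°]
[1] after rotate(1, 90): [θ0=270°, θ1=90°, θ2=90°]
[2] after rotate(1, 90): [θ0=270°, θ1=180°, θ2=90°]
all 16 alternatives checked — unique.

rotate(1, 90), rotate(1, 90)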